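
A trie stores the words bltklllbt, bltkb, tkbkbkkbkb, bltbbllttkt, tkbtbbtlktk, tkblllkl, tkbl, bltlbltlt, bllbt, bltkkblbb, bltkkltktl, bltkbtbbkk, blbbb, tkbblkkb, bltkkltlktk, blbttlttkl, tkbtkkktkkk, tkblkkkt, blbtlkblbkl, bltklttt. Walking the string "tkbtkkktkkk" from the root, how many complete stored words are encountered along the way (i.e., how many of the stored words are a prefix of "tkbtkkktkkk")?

1

Walk "tkbtkkktkkk" from the root; an end-of-word marker is hit whenever a stored word is a prefix of "tkbtkkktkkk".
Prefixes of the query that are stored words: "tkbtkkktkkk"
Count: 1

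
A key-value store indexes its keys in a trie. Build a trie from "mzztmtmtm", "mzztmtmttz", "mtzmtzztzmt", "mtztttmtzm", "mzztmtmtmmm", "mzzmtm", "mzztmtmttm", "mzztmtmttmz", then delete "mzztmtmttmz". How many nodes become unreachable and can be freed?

A node on "mzztmtmttmz"'s path can go only if nothing else ends at it or branches off below it.
The suffix "z" (1 node) is used only by "mzztmtmttmz"; "mzztmtmttm" is itself a stored word, so pruning stops there.
Nodes removed: 1

1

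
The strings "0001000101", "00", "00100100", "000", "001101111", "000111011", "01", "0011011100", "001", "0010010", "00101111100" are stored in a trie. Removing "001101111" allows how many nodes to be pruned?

A node on "001101111"'s path can go only if nothing else ends at it or branches off below it.
The suffix "1" (1 node) is used only by "001101111"; the node for "00110111" still has the child "0", so pruning stops there.
Nodes removed: 1

1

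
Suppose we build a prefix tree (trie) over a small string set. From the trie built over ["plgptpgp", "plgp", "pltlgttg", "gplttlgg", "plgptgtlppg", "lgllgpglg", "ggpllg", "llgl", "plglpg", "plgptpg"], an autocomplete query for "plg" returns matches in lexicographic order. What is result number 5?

Filter for "plg…" and sort: "plglpg", "plgp", "plgptgtlppg", "plgptpg", "plgptpgp"
The 5th is plgptpgp.

plgptpgp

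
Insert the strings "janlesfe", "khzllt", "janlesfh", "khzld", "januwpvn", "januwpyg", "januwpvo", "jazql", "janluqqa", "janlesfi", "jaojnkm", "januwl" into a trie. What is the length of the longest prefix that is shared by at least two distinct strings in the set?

7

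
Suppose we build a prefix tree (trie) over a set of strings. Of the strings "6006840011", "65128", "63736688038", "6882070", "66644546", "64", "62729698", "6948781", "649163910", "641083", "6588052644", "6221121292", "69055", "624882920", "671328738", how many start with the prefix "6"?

15

Walk to "6"; the words in its subtree are exactly those with that prefix.
Words under "6": 6006840011, 6221121292, 624882920, 62729698, 63736688038, 64, 641083, 649163910, 65128, 6588052644, 66644546, 671328738, 6882070, 69055, 6948781
Count: 15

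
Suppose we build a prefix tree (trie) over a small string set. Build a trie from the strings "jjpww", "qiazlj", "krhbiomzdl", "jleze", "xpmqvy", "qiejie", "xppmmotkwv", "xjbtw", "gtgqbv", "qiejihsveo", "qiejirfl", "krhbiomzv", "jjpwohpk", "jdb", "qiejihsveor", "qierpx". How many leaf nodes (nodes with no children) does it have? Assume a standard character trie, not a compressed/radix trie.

15

Leaves are exactly the stored words that no other stored word extends.
Those words: "gtgqbv", "jdb", "jjpwohpk", "jjpww", "jleze", "krhbiomzdl", "krhbiomzv", "qiazlj", "qiejie", "qiejihsveor", "qiejirfl", "qierpx", "xjbtw", "xpmqvy", "xppmmotkwv"
Leaf count: 15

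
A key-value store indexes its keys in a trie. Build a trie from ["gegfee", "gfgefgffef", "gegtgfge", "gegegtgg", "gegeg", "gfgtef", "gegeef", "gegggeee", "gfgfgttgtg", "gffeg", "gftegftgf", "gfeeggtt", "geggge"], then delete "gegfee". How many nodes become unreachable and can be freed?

After clearing the end-marker at "gegfee", prune upward until reaching a node still needed by another word.
The suffix "fee" (3 nodes) is used only by "gegfee"; the node for "geg" still has the child "t", so pruning stops there.
Nodes removed: 3

3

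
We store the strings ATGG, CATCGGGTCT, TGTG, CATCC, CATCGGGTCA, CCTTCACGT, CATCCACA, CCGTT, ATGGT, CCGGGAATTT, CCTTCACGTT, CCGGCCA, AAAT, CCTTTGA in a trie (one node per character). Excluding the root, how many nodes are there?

52

Trace insertions, counting only characters that open a new branch:
  "ATGG" → 4 new (A, T, G, G)
  "CATCGGGTCT" → 10 new (C, A, T, C, G, G, G, T, C, T)
  "TGTG" → 4 new (T, G, T, G)
  "CATCC" → prefix "CATC" already present; 1 new (C)
  "CATCGGGTCA" → prefix "CATCGGGTC" already present; 1 new (A)
  "CCTTCACGT" → prefix "C" already present; 8 new (C, T, T, C, A, C, G, T)
  "CATCCACA" → prefix "CATCC" already present; 3 new (A, C, A)
  "CCGTT" → prefix "CC" already present; 3 new (G, T, T)
  "ATGGT" → prefix "ATGG" already present; 1 new (T)
  "CCGGGAATTT" → prefix "CCG" already present; 7 new (G, G, A, A, T, T, T)
  "CCTTCACGTT" → prefix "CCTTCACGT" already present; 1 new (T)
  "CCGGCCA" → prefix "CCGG" already present; 3 new (C, C, A)
  "AAAT" → prefix "A" already present; 3 new (A, A, T)
  "CCTTTGA" → prefix "CCTT" already present; 3 new (T, G, A)
Total nodes = 4 + 10 + 4 + 1 + 1 + 8 + 3 + 3 + 1 + 7 + 1 + 3 + 3 + 3 = 52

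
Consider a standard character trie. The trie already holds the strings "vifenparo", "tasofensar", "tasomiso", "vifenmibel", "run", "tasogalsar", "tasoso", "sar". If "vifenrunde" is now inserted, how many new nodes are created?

"vifen" is already a path in the trie; the remaining "runde" must be added.
New nodes needed: |"vifenrunde"| − 5 = 10 − 5 = 5.

5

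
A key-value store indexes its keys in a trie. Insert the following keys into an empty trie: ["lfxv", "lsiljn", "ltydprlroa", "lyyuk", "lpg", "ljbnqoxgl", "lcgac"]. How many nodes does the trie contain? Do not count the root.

Insert word by word; a character creates a node only if that edge doesn't already exist:
  "lfxv" → 4 new (l, f, x, v)
  "lsiljn" → prefix "l" already present; 5 new (s, i, l, j, n)
  "ltydprlroa" → prefix "l" already present; 9 new (t, y, d, p, r, l, r, o, a)
  "lyyuk" → prefix "l" already present; 4 new (y, y, u, k)
  "lpg" → prefix "l" already present; 2 new (p, g)
  "ljbnqoxgl" → prefix "l" already present; 8 new (j, b, n, q, o, x, g, l)
  "lcgac" → prefix "l" already present; 4 new (c, g, a, c)
Total nodes = 4 + 5 + 9 + 4 + 2 + 8 + 4 = 36

36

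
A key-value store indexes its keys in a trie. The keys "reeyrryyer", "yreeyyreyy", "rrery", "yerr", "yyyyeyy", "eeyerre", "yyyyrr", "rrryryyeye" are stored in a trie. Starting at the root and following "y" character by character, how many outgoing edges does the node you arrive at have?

3

Walk "y" from the root, arriving at one node.
Distinct next characters after "y": e, r, y.
That node has 3 child edges.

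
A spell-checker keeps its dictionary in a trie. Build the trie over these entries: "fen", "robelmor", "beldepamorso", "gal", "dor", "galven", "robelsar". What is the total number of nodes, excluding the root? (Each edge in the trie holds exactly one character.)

Count nodes per top-level branch (shared prefixes stored once):
  'b'-branch (beldepamorso): 12 nodes
  'd'-branch (dor): 3 nodes
  'f'-branch (fen): 3 nodes
  'g'-branch (gal, galven): 6 nodes
  'r'-branch (robelmor, robelsar): 11 nodes
Sum: 35

35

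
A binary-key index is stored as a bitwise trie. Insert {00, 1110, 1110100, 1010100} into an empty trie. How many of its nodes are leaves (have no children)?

A leaf is a node with no children — equivalently, the end of a word that is not a proper prefix of any other stored word.
Those words: "00", "1010100", "1110100"
Leaf count: 3

3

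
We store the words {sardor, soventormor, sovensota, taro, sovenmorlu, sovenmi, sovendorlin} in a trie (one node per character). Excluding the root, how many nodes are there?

Trie structure (* marks end of a word):
(root)
├─ s
│  ├─ a
│  │  └─ r
│  │     └─ d
│  │        └─ o
│  │           └─ r *
│  └─ o
│     └─ v
│        └─ e
│           └─ n
│              ├─ d
│              │  └─ o
│              │     └─ r
│              │        └─ l
│              │           └─ i
│              │              └─ n *
│              ├─ m
│              │  ├─ i *
│              │  └─ o
│              │     └─ r
│              │        └─ l
│              │           └─ u *
│              ├─ s
│              │  └─ o
│              │     └─ t
│              │        └─ a *
│              └─ t
│                 └─ o
│                    └─ r
│                       └─ m
│                          └─ o
│                             └─ r *
└─ t
   └─ a
      └─ r
         └─ o *
Counting every labelled node above: 36.

36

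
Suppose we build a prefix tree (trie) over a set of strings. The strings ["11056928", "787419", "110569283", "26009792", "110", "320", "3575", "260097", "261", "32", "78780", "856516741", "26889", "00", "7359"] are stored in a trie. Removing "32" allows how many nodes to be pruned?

0

After clearing the end-marker at "32", prune upward until reaching a node still needed by another word.
Every node on "32" is still needed (e.g. by "320"), so nothing is freed.
Nodes removed: 0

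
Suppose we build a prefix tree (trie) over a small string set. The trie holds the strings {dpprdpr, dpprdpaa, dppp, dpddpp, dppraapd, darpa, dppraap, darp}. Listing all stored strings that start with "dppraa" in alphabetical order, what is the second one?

dppraapd

Words with prefix "dppraa", in lexicographic order: "dppraap", "dppraapd"
Position 2: dppraapd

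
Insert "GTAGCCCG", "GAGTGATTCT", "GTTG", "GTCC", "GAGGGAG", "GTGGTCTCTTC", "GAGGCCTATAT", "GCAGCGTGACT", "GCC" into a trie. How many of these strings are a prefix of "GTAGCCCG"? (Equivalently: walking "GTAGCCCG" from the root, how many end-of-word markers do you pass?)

1

Check each prefix of "GTAGCCCG" against the stored set — each match is an end-marker on the path.
Prefixes of the query that are stored words: "GTAGCCCG"
Count: 1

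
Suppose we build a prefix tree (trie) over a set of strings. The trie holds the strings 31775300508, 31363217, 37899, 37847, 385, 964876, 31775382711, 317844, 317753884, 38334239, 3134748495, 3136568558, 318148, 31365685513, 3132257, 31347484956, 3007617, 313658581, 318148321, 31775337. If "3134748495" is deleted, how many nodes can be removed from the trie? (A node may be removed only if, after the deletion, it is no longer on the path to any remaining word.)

0

Walk "3134748495" from the leaf back toward the root, removing each node that no remaining word uses.
Every node on "3134748495" is still needed (e.g. by "31347484956"), so nothing is freed.
Nodes removed: 0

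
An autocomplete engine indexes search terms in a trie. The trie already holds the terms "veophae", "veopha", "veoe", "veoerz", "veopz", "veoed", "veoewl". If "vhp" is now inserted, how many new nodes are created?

2

The longest prefix of "vhp" already in the trie is "v" (length 1).
So 3 − 1 = 2 new nodes.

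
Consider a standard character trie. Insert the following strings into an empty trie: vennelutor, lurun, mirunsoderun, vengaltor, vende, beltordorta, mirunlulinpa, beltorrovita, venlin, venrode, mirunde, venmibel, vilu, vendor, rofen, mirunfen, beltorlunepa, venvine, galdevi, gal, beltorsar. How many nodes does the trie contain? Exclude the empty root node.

106

Insert word by word; a character creates a node only if that edge doesn't already exist:
  "vennelutor" → 10 new (v, e, n, n, e, l, u, t, o, r)
  "lurun" → 5 new (l, u, r, u, n)
  "mirunsoderun" → 12 new (m, i, r, u, n, s, o, d, e, r, u, n)
  "vengaltor" → prefix "ven" already present; 6 new (g, a, l, t, o, r)
  "vende" → prefix "ven" already present; 2 new (d, e)
  "beltordorta" → 11 new (b, e, l, t, o, r, d, o, r, t, a)
  "mirunlulinpa" → prefix "mirun" already present; 7 new (l, u, l, i, n, p, a)
  "beltorrovita" → prefix "beltor" already present; 6 new (r, o, v, i, t, a)
  "venlin" → prefix "ven" already present; 3 new (l, i, n)
  "venrode" → prefix "ven" already present; 4 new (r, o, d, e)
  "mirunde" → prefix "mirun" already present; 2 new (d, e)
  "venmibel" → prefix "ven" already present; 5 new (m, i, b, e, l)
  "vilu" → prefix "v" already present; 3 new (i, l, u)
  "vendor" → prefix "vend" already present; 2 new (o, r)
  "rofen" → 5 new (r, o, f, e, n)
  "mirunfen" → prefix "mirun" already present; 3 new (f, e, n)
  "beltorlunepa" → prefix "beltor" already present; 6 new (l, u, n, e, p, a)
  "venvine" → prefix "ven" already present; 4 new (v, i, n, e)
  "galdevi" → 7 new (g, a, l, d, e, v, i)
  "gal" → prefix "gal" already present; 0 new (none)
  "beltorsar" → prefix "beltor" already present; 3 new (s, a, r)
Total nodes = 10 + 5 + 12 + 6 + 2 + 11 + 7 + 6 + 3 + 4 + 2 + 5 + 3 + 2 + 5 + 3 + 6 + 4 + 7 + 0 + 3 = 106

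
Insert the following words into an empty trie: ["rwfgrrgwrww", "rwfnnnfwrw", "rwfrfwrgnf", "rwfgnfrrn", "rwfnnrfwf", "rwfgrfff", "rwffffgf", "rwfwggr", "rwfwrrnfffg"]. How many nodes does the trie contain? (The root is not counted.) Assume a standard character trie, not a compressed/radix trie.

53

For each word, the new-node count is its length minus the longest prefix already in the trie:
  "rwfgrrgwrww" → 11 new (r, w, f, g, r, r, g, w, r, w, w)
  "rwfnnnfwrw" → prefix "rwf" already present; 7 new (n, n, n, f, w, r, w)
  "rwfrfwrgnf" → prefix "rwf" already present; 7 new (r, f, w, r, g, n, f)
  "rwfgnfrrn" → prefix "rwfg" already present; 5 new (n, f, r, r, n)
  "rwfnnrfwf" → prefix "rwfnn" already present; 4 new (r, f, w, f)
  "rwfgrfff" → prefix "rwfgr" already present; 3 new (f, f, f)
  "rwffffgf" → prefix "rwf" already present; 5 new (f, f, f, g, f)
  "rwfwggr" → prefix "rwf" already present; 4 new (w, g, g, r)
  "rwfwrrnfffg" → prefix "rwfw" already present; 7 new (r, r, n, f, f, f, g)
Total nodes = 11 + 7 + 7 + 5 + 4 + 3 + 5 + 4 + 7 = 53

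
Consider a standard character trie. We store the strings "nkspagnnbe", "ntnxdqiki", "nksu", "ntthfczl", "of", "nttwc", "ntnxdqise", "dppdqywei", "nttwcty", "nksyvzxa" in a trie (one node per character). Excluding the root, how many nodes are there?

47

For each word, the new-node count is its length minus the longest prefix already in the trie:
  "nkspagnnbe" → 10 new (n, k, s, p, a, g, n, n, b, e)
  "ntnxdqiki" → prefix "n" already present; 8 new (t, n, x, d, q, i, k, i)
  "nksu" → prefix "nks" already present; 1 new (u)
  "ntthfczl" → prefix "nt" already present; 6 new (t, h, f, c, z, l)
  "of" → 2 new (o, f)
  "nttwc" → prefix "ntt" already present; 2 new (w, c)
  "ntnxdqise" → prefix "ntnxdqi" already present; 2 new (s, e)
  "dppdqywei" → 9 new (d, p, p, d, q, y, w, e, i)
  "nttwcty" → prefix "nttwc" already present; 2 new (t, y)
  "nksyvzxa" → prefix "nks" already present; 5 new (y, v, z, x, a)
Total nodes = 10 + 8 + 1 + 6 + 2 + 2 + 2 + 9 + 2 + 5 = 47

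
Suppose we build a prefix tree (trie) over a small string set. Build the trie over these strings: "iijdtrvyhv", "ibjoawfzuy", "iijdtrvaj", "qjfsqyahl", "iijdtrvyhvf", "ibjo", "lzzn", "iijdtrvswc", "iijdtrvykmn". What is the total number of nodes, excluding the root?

Trace insertions, counting only characters that open a new branch:
  "iijdtrvyhv" → 10 new (i, i, j, d, t, r, v, y, h, v)
  "ibjoawfzuy" → prefix "i" already present; 9 new (b, j, o, a, w, f, z, u, y)
  "iijdtrvaj" → prefix "iijdtrv" already present; 2 new (a, j)
  "qjfsqyahl" → 9 new (q, j, f, s, q, y, a, h, l)
  "iijdtrvyhvf" → prefix "iijdtrvyhv" already present; 1 new (f)
  "ibjo" → prefix "ibjo" already present; 0 new (none)
  "lzzn" → 4 new (l, z, z, n)
  "iijdtrvswc" → prefix "iijdtrv" already present; 3 new (s, w, c)
  "iijdtrvykmn" → prefix "iijdtrvy" already present; 3 new (k, m, n)
Total nodes = 10 + 9 + 2 + 9 + 1 + 0 + 4 + 3 + 3 = 41

41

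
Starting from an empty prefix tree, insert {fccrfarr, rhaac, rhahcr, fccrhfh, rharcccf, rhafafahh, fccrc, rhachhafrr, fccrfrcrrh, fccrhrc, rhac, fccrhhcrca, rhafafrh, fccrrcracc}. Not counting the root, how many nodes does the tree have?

58

Count nodes per top-level branch (shared prefixes stored once):
  'f'-branch (fccrc, fccrfarr, fccrfrcrrh, fccrhfh, fccrhhcrca, fccrhrc, fccrrcracc): 30 nodes
  'r'-branch (rhaac, rhac, rhachhafrr, rhafafahh, rhafafrh, rhahcr, rharcccf): 28 nodes
Sum: 58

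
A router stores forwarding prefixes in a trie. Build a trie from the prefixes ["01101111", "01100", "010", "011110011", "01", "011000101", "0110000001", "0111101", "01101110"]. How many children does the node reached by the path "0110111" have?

The children of the "0110111" node are the distinct next characters among strings starting with "0110111".
Distinct next characters after "0110111": 0, 1.
That node has 2 child edges.

2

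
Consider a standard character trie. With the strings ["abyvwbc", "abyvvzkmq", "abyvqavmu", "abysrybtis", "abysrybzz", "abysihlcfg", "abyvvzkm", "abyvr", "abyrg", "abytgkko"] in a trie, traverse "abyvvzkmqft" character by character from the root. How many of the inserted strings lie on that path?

2

Walk "abyvvzkmqft" from the root; an end-of-word marker is hit whenever a stored word is a prefix of "abyvvzkmqft".
Prefixes of the query that are stored words: "abyvvzkm", "abyvvzkmq"
Count: 2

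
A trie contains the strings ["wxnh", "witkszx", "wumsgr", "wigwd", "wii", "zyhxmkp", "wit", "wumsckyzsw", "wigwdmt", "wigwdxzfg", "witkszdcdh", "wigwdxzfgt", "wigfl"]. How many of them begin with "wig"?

Traverse to the node for "wig", then collect every word in that subtree.
Matches: "wigfl", "wigwd", "wigwdmt", "wigwdxzfg", "wigwdxzfgt"
Count: 5

5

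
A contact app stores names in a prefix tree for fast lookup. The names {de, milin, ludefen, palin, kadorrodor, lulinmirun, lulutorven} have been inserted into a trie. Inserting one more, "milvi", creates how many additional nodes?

2

"mil" is already a path in the trie; the remaining "vi" must be added.
Each of the 2 remaining characters creates one node.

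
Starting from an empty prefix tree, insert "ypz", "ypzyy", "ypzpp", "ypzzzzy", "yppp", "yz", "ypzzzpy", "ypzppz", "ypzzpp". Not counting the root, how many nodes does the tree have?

19

Trie structure (* marks end of a word):
(root)
└─ y
   ├─ p
   │  ├─ p
   │  │  └─ p *
   │  └─ z *
   │     ├─ p
   │     │  └─ p *
   │     │     └─ z *
   │     ├─ y
   │     │  └─ y *
   │     └─ z
   │        ├─ p
   │        │  └─ p *
   │        └─ z
   │           ├─ p
   │           │  └─ y *
   │           └─ z
   │              └─ y *
   └─ z *
Counting every labelled node above: 19.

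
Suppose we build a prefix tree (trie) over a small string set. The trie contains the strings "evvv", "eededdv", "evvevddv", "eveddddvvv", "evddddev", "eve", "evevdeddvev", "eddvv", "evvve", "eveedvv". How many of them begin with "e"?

10

Filter for entries beginning with "e":
Matches: "eddvv", "eededdv", "evddddev", "eve", "eveddddvvv", "eveedvv", "evevdeddvev", "evvevddv", "evvv", "evvve"
Count: 10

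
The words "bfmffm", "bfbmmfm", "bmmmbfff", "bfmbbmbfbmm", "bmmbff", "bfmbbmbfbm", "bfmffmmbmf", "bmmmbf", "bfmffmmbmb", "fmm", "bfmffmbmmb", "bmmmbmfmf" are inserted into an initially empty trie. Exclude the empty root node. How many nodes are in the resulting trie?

45

Insert word by word; a character creates a node only if that edge doesn't already exist:
  "bfmffm" → 6 new (b, f, m, f, f, m)
  "bfbmmfm" → prefix "bf" already present; 5 new (b, m, m, f, m)
  "bmmmbfff" → prefix "b" already present; 7 new (m, m, m, b, f, f, f)
  "bfmbbmbfbmm" → prefix "bfm" already present; 8 new (b, b, m, b, f, b, m, m)
  "bmmbff" → prefix "bmm" already present; 3 new (b, f, f)
  "bfmbbmbfbm" → prefix "bfmbbmbfbm" already present; 0 new (none)
  "bfmffmmbmf" → prefix "bfmffm" already present; 4 new (m, b, m, f)
  "bmmmbf" → prefix "bmmmbf" already present; 0 new (none)
  "bfmffmmbmb" → prefix "bfmffmmbm" already present; 1 new (b)
  "fmm" → 3 new (f, m, m)
  "bfmffmbmmb" → prefix "bfmffm" already present; 4 new (b, m, m, b)
  "bmmmbmfmf" → prefix "bmmmb" already present; 4 new (m, f, m, f)
Total nodes = 6 + 5 + 7 + 8 + 3 + 0 + 4 + 0 + 1 + 3 + 4 + 4 = 45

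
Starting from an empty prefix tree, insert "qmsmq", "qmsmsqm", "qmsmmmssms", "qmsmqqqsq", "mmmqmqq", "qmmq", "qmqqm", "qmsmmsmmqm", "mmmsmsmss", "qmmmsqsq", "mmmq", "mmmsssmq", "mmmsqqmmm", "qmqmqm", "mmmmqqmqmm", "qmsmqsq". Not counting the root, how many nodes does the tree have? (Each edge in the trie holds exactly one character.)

Trace insertions, counting only characters that open a new branch:
  "qmsmq" → 5 new (q, m, s, m, q)
  "qmsmsqm" → prefix "qmsm" already present; 3 new (s, q, m)
  "qmsmmmssms" → prefix "qmsm" already present; 6 new (m, m, s, s, m, s)
  "qmsmqqqsq" → prefix "qmsmq" already present; 4 new (q, q, s, q)
  "mmmqmqq" → 7 new (m, m, m, q, m, q, q)
  "qmmq" → prefix "qm" already present; 2 new (m, q)
  "qmqqm" → prefix "qm" already present; 3 new (q, q, m)
  "qmsmmsmmqm" → prefix "qmsmm" already present; 5 new (s, m, m, q, m)
  "mmmsmsmss" → prefix "mmm" already present; 6 new (s, m, s, m, s, s)
  "qmmmsqsq" → prefix "qmm" already present; 5 new (m, s, q, s, q)
  "mmmq" → prefix "mmmq" already present; 0 new (none)
  "mmmsssmq" → prefix "mmms" already present; 4 new (s, s, m, q)
  "mmmsqqmmm" → prefix "mmms" already present; 5 new (q, q, m, m, m)
  "qmqmqm" → prefix "qmq" already present; 3 new (m, q, m)
  "mmmmqqmqmm" → prefix "mmm" already present; 7 new (m, q, q, m, q, m, m)
  "qmsmqsq" → prefix "qmsmq" already present; 2 new (s, q)
Total nodes = 5 + 3 + 6 + 4 + 7 + 2 + 3 + 5 + 6 + 5 + 0 + 4 + 5 + 3 + 7 + 2 = 67

67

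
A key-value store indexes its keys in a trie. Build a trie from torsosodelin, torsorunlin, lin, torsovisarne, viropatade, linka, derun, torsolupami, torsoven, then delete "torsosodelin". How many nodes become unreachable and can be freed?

7

Walk "torsosodelin" from the leaf back toward the root, removing each node that no remaining word uses.
The suffix "sodelin" (7 nodes) is used only by "torsosodelin"; the node for "torso" still has the child "r", so pruning stops there.
Nodes removed: 7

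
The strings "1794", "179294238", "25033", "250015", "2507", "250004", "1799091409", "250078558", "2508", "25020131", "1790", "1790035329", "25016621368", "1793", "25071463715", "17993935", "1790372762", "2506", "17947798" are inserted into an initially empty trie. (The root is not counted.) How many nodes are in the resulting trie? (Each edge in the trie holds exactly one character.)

For each word, the new-node count is its length minus the longest prefix already in the trie:
  "1794" → 4 new (1, 7, 9, 4)
  "179294238" → prefix "179" already present; 6 new (2, 9, 4, 2, 3, 8)
  "25033" → 5 new (2, 5, 0, 3, 3)
  "250015" → prefix "250" already present; 3 new (0, 1, 5)
  "2507" → prefix "250" already present; 1 new (7)
  "250004" → prefix "2500" already present; 2 new (0, 4)
  "1799091409" → prefix "179" already present; 7 new (9, 0, 9, 1, 4, 0, 9)
  "250078558" → prefix "2500" already present; 5 new (7, 8, 5, 5, 8)
  "2508" → prefix "250" already present; 1 new (8)
  "25020131" → prefix "250" already present; 5 new (2, 0, 1, 3, 1)
  "1790" → prefix "179" already present; 1 new (0)
  "1790035329" → prefix "1790" already present; 6 new (0, 3, 5, 3, 2, 9)
  "25016621368" → prefix "250" already present; 8 new (1, 6, 6, 2, 1, 3, 6, 8)
  "1793" → prefix "179" already present; 1 new (3)
  "25071463715" → prefix "2507" already present; 7 new (1, 4, 6, 3, 7, 1, 5)
  "17993935" → prefix "1799" already present; 4 new (3, 9, 3, 5)
  "1790372762" → prefix "1790" already present; 6 new (3, 7, 2, 7, 6, 2)
  "2506" → prefix "250" already present; 1 new (6)
  "17947798" → prefix "1794" already present; 4 new (7, 7, 9, 8)
Total nodes = 4 + 6 + 5 + 3 + 1 + 2 + 7 + 5 + 1 + 5 + 1 + 6 + 8 + 1 + 7 + 4 + 6 + 1 + 4 = 77

77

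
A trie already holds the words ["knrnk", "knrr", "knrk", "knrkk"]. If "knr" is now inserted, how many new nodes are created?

"knr" is already a full path in the trie; only an end-marker is added.
No new nodes are needed: 0.

0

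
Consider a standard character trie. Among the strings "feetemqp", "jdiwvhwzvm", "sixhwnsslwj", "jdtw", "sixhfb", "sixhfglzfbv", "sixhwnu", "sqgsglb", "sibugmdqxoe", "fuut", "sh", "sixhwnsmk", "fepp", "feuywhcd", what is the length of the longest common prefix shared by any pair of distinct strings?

7

Look for the deepest trie node that still has at least two words in its subtree.
e.g. "sixhwnsmk" and "sixhwnsslwj" share the prefix "sixhwns" of length 7; no pair shares a longer one.
Longest shared-prefix length: 7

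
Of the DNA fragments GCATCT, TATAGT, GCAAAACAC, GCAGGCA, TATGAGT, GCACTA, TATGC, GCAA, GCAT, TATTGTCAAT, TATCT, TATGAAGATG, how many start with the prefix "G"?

6

Walk to "G"; the words in its subtree are exactly those with that prefix.
Words under "G": GCAA, GCAAAACAC, GCACTA, GCAGGCA, GCAT, GCATCT
Count: 6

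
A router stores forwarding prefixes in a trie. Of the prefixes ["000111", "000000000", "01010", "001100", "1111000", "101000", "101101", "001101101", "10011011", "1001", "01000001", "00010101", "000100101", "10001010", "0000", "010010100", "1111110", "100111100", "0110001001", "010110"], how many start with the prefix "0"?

12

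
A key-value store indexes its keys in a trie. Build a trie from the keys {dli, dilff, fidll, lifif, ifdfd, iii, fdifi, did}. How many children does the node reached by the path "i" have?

2

Follow the path "i" to its node, then look at its outgoing edges.
Distinct next characters after "i": f, i.
That node has 2 child edges.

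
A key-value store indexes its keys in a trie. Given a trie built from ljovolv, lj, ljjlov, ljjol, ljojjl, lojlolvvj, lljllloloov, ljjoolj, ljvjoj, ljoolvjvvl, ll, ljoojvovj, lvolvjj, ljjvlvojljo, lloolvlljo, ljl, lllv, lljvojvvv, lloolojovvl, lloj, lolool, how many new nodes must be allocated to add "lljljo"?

Walking "lljljo" from the root, the first 4 characters ("lljl") follow existing edges; "j" is the first miss.
Each of the 2 remaining characters creates one node.

2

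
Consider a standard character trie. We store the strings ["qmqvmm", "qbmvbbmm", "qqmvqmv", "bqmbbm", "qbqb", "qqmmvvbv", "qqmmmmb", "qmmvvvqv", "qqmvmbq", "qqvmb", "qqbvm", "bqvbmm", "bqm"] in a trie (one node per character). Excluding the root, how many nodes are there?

Count nodes per top-level branch (shared prefixes stored once):
  'b'-branch (bqm, bqmbbm, bqvbmm): 10 nodes
  'q'-branch (qbmvbbmm, qbqb, qmmvvvqv, qmqvmm, qqbvm, qqmmmmb, qqmmvvbv, qqmvmbq, qqmvqmv, qqvmb): 44 nodes
Sum: 54

54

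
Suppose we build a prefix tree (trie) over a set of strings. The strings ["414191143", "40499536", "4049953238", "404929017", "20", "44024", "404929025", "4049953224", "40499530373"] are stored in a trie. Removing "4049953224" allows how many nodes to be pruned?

2

Walk "4049953224" from the leaf back toward the root, removing each node that no remaining word uses.
The suffix "24" (2 nodes) is used only by "4049953224"; the node for "40499532" still has the child "3", so pruning stops there.
Nodes removed: 2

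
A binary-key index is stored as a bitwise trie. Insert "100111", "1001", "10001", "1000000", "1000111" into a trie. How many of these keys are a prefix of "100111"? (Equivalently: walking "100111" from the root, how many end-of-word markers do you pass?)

Traverse "100111" character by character; count nodes along the way that are marked as word ends.
Prefixes of the query that are stored words: "1001", "100111"
Count: 2

2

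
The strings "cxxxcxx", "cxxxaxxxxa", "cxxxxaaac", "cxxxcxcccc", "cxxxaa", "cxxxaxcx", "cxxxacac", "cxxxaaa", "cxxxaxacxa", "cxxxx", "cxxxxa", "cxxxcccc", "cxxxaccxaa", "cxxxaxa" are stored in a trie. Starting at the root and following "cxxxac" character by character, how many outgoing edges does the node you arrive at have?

Walk "cxxxac" from the root, arriving at one node.
Distinct next characters after "cxxxac": a, c.
That node has 2 child edges.

2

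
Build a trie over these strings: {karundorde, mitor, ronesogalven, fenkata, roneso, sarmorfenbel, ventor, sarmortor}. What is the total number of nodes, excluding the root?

Trace insertions, counting only characters that open a new branch:
  "karundorde" → 10 new (k, a, r, u, n, d, o, r, d, e)
  "mitor" → 5 new (m, i, t, o, r)
  "ronesogalven" → 12 new (r, o, n, e, s, o, g, a, l, v, e, n)
  "fenkata" → 7 new (f, e, n, k, a, t, a)
  "roneso" → prefix "roneso" already present; 0 new (none)
  "sarmorfenbel" → 12 new (s, a, r, m, o, r, f, e, n, b, e, l)
  "ventor" → 6 new (v, e, n, t, o, r)
  "sarmortor" → prefix "sarmor" already present; 3 new (t, o, r)
Total nodes = 10 + 5 + 12 + 7 + 0 + 12 + 6 + 3 = 55

55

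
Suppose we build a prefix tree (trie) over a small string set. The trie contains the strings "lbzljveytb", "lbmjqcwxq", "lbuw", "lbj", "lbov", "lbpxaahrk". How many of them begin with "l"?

Filter for entries beginning with "l":
Matches: "lbj", "lbmjqcwxq", "lbov", "lbpxaahrk", "lbuw", "lbzljveytb"
Count: 6

6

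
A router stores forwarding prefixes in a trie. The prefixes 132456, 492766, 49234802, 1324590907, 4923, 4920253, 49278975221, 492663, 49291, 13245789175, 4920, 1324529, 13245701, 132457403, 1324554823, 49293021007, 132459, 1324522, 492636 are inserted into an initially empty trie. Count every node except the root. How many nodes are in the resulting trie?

66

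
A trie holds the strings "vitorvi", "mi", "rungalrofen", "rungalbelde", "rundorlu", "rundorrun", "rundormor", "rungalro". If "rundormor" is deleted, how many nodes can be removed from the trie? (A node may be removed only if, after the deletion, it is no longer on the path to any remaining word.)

3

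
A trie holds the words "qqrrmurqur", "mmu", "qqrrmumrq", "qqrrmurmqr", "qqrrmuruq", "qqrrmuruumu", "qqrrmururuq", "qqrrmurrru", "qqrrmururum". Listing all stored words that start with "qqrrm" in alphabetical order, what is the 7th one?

qqrrmururuq

Filter for "qqrrm…" and sort: "qqrrmumrq", "qqrrmurmqr", "qqrrmurqur", "qqrrmurrru", "qqrrmuruq", "qqrrmururum", "qqrrmururuq", "qqrrmuruumu"
Position 7: qqrrmururuq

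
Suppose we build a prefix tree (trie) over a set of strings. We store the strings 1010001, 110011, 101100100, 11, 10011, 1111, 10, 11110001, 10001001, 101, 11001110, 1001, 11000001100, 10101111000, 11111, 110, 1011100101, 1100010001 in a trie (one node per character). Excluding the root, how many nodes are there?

Count nodes per top-level branch (shared prefixes stored once):
  '1'-branch (10, 10001001, 1001, 10011, 101, 1010001, 10101111000, 101100100, 1011100101, 11, 110, 11000001100, 1100010001, 110011, 11001110, 1111, 11110001, 11111): 60 nodes
Sum: 60

60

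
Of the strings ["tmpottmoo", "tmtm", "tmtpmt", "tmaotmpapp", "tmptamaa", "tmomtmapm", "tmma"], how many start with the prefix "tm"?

7

Traverse to the node for "tm", then collect every word in that subtree.
Words under "tm": tmaotmpapp, tmma, tmomtmapm, tmpottmoo, tmptamaa, tmtm, tmtpmt
Count: 7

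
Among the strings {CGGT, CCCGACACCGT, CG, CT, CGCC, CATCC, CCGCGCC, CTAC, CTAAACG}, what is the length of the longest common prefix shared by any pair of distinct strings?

The deepest shared node is where two words last agree before diverging.
"CTAAACG" and "CTAC" agree on "CTA" (3 characters) before diverging; nothing deeper is shared.
Longest shared-prefix length: 3

3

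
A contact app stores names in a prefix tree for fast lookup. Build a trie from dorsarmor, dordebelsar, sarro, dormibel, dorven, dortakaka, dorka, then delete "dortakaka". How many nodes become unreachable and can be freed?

6

After clearing the end-marker at "dortakaka", prune upward until reaching a node still needed by another word.
The suffix "takaka" (6 nodes) is used only by "dortakaka"; the node for "dor" still has the child "s", so pruning stops there.
Nodes removed: 6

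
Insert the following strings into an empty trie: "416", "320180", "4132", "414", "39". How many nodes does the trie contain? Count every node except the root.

Insert word by word; a character creates a node only if that edge doesn't already exist:
  "416" → 3 new (4, 1, 6)
  "320180" → 6 new (3, 2, 0, 1, 8, 0)
  "4132" → prefix "41" already present; 2 new (3, 2)
  "414" → prefix "41" already present; 1 new (4)
  "39" → prefix "3" already present; 1 new (9)
Total nodes = 3 + 6 + 2 + 1 + 1 = 13

13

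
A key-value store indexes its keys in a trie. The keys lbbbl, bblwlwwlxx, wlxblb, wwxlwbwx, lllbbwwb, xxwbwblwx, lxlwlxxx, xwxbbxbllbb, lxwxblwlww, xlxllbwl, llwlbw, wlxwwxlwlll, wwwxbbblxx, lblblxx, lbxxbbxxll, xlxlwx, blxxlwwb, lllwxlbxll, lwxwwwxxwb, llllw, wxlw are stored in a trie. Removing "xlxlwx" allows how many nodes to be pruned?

After clearing the end-marker at "xlxlwx", prune upward until reaching a node still needed by another word.
The suffix "wx" (2 nodes) is used only by "xlxlwx"; the node for "xlxl" still has the child "l", so pruning stops there.
Nodes removed: 2

2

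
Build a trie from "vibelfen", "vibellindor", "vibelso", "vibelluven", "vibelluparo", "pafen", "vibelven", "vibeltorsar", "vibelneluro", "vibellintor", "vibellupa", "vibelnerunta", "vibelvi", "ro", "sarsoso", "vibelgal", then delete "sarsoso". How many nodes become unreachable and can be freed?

After clearing the end-marker at "sarsoso", prune upward until reaching a node still needed by another word.
No other word shares any prefix with "sarsoso", so all 7 of its nodes go.
Nodes removed: 7

7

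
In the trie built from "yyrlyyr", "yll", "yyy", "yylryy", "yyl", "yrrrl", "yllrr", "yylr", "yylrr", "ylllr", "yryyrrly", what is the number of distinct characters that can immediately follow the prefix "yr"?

2

The children of the "yr" node are the distinct next characters among strings starting with "yr".
Distinct next characters after "yr": r, y.
That node has 2 child edges.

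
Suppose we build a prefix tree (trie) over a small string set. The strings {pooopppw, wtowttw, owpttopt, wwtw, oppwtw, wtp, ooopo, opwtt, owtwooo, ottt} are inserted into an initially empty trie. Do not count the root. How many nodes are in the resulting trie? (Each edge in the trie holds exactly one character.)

47

Insert word by word; a character creates a node only if that edge doesn't already exist:
  "pooopppw" → 8 new (p, o, o, o, p, p, p, w)
  "wtowttw" → 7 new (w, t, o, w, t, t, w)
  "owpttopt" → 8 new (o, w, p, t, t, o, p, t)
  "wwtw" → prefix "w" already present; 3 new (w, t, w)
  "oppwtw" → prefix "o" already present; 5 new (p, p, w, t, w)
  "wtp" → prefix "wt" already present; 1 new (p)
  "ooopo" → prefix "o" already present; 4 new (o, o, p, o)
  "opwtt" → prefix "op" already present; 3 new (w, t, t)
  "owtwooo" → prefix "ow" already present; 5 new (t, w, o, o, o)
  "ottt" → prefix "o" already present; 3 new (t, t, t)
Total nodes = 8 + 7 + 8 + 3 + 5 + 1 + 4 + 3 + 5 + 3 = 47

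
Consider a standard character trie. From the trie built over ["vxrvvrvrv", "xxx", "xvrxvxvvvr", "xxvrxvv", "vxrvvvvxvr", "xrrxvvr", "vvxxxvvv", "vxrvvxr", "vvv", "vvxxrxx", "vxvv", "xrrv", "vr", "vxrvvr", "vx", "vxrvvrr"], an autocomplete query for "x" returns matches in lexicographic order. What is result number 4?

xxvrxvv

Words with prefix "x", in lexicographic order: "xrrv", "xrrxvvr", "xvrxvxvvvr", "xxvrxvv", "xxx"
Position 4: xxvrxvv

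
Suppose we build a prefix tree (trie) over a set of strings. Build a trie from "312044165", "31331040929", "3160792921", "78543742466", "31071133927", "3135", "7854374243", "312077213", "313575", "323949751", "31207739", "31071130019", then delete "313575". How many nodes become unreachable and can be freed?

After clearing the end-marker at "313575", prune upward until reaching a node still needed by another word.
The suffix "75" (2 nodes) is used only by "313575"; "3135" is itself a stored word, so pruning stops there.
Nodes removed: 2

2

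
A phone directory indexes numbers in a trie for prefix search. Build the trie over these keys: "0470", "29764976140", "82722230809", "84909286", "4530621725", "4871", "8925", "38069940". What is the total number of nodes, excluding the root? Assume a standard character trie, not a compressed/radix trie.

57

For each word, the new-node count is its length minus the longest prefix already in the trie:
  "0470" → 4 new (0, 4, 7, 0)
  "29764976140" → 11 new (2, 9, 7, 6, 4, 9, 7, 6, 1, 4, 0)
  "82722230809" → 11 new (8, 2, 7, 2, 2, 2, 3, 0, 8, 0, 9)
  "84909286" → prefix "8" already present; 7 new (4, 9, 0, 9, 2, 8, 6)
  "4530621725" → 10 new (4, 5, 3, 0, 6, 2, 1, 7, 2, 5)
  "4871" → prefix "4" already present; 3 new (8, 7, 1)
  "8925" → prefix "8" already present; 3 new (9, 2, 5)
  "38069940" → 8 new (3, 8, 0, 6, 9, 9, 4, 0)
Total nodes = 4 + 11 + 11 + 7 + 10 + 3 + 3 + 8 = 57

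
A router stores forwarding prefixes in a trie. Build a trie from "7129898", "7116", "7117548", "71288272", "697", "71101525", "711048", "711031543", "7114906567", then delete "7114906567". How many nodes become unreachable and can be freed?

7

A node on "7114906567"'s path can go only if nothing else ends at it or branches off below it.
The suffix "4906567" (7 nodes) is used only by "7114906567"; the node for "711" still has the child "6", so pruning stops there.
Nodes removed: 7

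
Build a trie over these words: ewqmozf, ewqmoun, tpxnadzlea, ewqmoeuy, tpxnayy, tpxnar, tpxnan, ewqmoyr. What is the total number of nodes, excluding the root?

28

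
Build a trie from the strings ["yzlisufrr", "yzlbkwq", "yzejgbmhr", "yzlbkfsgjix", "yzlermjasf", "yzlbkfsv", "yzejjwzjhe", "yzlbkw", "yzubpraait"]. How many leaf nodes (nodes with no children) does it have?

8

A leaf is a node with no children — equivalently, the end of a word that is not a proper prefix of any other stored word.
Those words: "yzejgbmhr", "yzejjwzjhe", "yzlbkfsgjix", "yzlbkfsv", "yzlbkwq", "yzlermjasf", "yzlisufrr", "yzubpraait"
Leaf count: 8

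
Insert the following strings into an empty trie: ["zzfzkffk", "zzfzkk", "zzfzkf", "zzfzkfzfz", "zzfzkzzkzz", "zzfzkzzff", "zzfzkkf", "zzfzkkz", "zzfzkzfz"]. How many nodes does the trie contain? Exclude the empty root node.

23

Count nodes per top-level branch (shared prefixes stored once):
  'z'-branch (zzfzkf, zzfzkffk, zzfzkfzfz, zzfzkk, zzfzkkf, zzfzkkz, zzfzkzfz, zzfzkzzff, zzfzkzzkzz): 23 nodes
Sum: 23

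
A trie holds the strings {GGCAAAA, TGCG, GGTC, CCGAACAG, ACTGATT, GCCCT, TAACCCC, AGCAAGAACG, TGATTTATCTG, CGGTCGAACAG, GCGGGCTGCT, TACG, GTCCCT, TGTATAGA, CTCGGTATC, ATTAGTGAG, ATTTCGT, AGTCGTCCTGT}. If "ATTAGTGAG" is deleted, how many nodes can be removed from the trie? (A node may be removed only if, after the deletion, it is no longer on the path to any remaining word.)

Walk "ATTAGTGAG" from the leaf back toward the root, removing each node that no remaining word uses.
The suffix "AGTGAG" (6 nodes) is used only by "ATTAGTGAG"; the node for "ATT" still has the child "T", so pruning stops there.
Nodes removed: 6

6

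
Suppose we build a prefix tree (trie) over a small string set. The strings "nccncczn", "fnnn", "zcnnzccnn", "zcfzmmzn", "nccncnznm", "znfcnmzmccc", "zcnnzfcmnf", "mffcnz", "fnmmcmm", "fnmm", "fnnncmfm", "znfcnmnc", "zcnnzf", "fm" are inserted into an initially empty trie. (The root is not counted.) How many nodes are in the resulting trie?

64

Count nodes per top-level branch (shared prefixes stored once):
  'f'-branch (fm, fnmm, fnmmcmm, fnnn, fnnncmfm): 14 nodes
  'm'-branch (mffcnz): 6 nodes
  'n'-branch (nccncczn, nccncnznm): 12 nodes
  'z'-branch (zcfzmmzn, zcnnzccnn, zcnnzf, zcnnzfcmnf, znfcnmnc, znfcnmzmccc): 32 nodes
Sum: 64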